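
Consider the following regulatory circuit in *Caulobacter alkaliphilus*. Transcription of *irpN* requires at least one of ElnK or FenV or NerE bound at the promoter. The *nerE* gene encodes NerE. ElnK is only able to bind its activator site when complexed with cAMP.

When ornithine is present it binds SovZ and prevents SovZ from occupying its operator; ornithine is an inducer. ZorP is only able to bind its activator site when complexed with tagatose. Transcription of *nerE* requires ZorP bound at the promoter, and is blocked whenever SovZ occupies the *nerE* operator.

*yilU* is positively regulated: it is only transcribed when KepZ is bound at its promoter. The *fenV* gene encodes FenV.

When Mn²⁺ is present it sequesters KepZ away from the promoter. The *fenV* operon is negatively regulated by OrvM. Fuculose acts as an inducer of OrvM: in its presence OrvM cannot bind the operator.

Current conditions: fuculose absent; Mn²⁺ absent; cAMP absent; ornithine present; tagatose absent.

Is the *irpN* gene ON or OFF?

cAMP is absent, so ElnK is inactive.
Fuculose is absent, so OrvM is active.
With repressor OrvM bound, *fenV* is not transcribed.
So FenV is not produced.
Tagatose is absent, so ZorP is inactive.
Ornithine is present, so SovZ is inactive.
Required activator ZorP is absent, so *nerE* is not transcribed.
So NerE is not produced.
No activator is available at the *irpN* promoter, so *irpN* is not transcribed.

OFF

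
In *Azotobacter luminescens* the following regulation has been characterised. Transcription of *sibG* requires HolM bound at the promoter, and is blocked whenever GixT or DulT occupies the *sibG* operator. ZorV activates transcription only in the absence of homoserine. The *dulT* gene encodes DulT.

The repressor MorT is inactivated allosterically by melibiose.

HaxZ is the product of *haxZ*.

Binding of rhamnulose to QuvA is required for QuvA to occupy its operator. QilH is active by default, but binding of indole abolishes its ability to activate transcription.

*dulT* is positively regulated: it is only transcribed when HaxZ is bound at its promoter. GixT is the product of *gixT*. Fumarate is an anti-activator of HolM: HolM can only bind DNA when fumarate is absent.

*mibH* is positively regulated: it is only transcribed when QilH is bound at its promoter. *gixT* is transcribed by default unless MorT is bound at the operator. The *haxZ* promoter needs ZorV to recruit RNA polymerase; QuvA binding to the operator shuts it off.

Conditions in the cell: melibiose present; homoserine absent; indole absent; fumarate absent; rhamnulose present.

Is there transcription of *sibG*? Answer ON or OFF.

Melibiose is present, so MorT is inactive.
With no repressor bound, *gixT* is transcribed.
So GixT is produced and active.
Homoserine is absent, so ZorV is active.
Rhamnulose is present, so QuvA is active.
With repressor QuvA bound, *haxZ* is not transcribed.
So HaxZ is not produced.
Required activator HaxZ is absent, so *dulT* is not transcribed.
So DulT is not produced.
Fumarate is absent, so HolM is active.
With repressor GixT bound, *sibG* is not transcribed.

OFF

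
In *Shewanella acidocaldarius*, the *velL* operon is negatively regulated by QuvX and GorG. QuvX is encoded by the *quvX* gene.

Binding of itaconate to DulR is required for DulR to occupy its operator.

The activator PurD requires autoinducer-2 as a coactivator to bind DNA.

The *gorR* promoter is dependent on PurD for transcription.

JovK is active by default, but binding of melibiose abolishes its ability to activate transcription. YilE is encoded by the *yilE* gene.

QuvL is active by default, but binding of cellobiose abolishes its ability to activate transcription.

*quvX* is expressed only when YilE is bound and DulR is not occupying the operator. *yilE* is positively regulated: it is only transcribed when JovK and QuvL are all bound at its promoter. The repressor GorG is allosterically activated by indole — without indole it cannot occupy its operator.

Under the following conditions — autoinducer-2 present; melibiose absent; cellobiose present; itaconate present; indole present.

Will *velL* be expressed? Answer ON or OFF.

OFF

Itaconate is present, so DulR is active.
Melibiose is absent, so JovK is active.
Cellobiose is present, so QuvL is inactive.
Required activator QuvL is absent, so *yilE* is not transcribed.
So YilE is not produced.
With repressor DulR bound, *quvX* is not transcribed.
So QuvX is not produced.
Indole is present, so GorG is active.
With repressor GorG bound, *velL* is not transcribed.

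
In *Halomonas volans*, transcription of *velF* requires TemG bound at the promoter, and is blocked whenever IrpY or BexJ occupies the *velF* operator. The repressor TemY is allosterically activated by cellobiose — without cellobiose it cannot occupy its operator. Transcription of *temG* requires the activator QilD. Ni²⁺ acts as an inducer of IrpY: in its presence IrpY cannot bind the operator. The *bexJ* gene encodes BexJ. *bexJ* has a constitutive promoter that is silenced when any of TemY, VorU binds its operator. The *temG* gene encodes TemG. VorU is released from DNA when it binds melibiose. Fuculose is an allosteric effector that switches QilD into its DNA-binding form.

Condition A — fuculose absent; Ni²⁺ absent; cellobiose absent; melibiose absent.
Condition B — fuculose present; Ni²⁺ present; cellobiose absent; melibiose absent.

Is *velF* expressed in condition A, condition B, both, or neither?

Condition A:
Fuculose is absent, so QilD is inactive.
Required activator QilD is absent, so *temG* is not transcribed.
So TemG is not produced.
Ni²⁺ is absent, so IrpY is active.
Cellobiose is absent, so TemY is inactive.
Melibiose is absent, so VorU is active.
With repressor VorU bound, *bexJ* is not transcribed.
So BexJ is not produced.
With repressor IrpY bound, *velF* is not transcribed.
→ *velF* is OFF in A.
Condition B:
Fuculose is present, so QilD is active.
No repressor is bound and QilD is active, so *temG* is transcribed.
So TemG is produced and active.
Ni²⁺ is present, so IrpY is inactive.
Cellobiose is absent, so TemY is inactive.
Melibiose is absent, so VorU is active.
With repressor VorU bound, *bexJ* is not transcribed.
So BexJ is not produced.
No repressor is bound and TemG is active, so *velF* is transcribed.
→ *velF* is ON in B.

B only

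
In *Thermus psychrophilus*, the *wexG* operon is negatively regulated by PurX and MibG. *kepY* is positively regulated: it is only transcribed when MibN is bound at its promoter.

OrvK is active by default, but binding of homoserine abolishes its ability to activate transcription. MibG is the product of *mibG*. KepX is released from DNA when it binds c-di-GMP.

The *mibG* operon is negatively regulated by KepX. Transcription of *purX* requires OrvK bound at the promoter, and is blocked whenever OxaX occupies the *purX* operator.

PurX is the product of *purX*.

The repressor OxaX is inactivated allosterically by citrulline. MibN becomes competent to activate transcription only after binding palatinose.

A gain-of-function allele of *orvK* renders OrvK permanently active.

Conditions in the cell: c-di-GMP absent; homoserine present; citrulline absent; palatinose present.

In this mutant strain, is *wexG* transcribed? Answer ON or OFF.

ON

OrvK is constitutively active in this strain.
Citrulline is absent, so OxaX is active.
With repressor OxaX bound, *purX* is not transcribed.
So PurX is not produced.
c-di-GMP is absent, so KepX is active.
With repressor KepX bound, *mibG* is not transcribed.
So MibG is not produced.
With no repressor bound, *wexG* is transcribed.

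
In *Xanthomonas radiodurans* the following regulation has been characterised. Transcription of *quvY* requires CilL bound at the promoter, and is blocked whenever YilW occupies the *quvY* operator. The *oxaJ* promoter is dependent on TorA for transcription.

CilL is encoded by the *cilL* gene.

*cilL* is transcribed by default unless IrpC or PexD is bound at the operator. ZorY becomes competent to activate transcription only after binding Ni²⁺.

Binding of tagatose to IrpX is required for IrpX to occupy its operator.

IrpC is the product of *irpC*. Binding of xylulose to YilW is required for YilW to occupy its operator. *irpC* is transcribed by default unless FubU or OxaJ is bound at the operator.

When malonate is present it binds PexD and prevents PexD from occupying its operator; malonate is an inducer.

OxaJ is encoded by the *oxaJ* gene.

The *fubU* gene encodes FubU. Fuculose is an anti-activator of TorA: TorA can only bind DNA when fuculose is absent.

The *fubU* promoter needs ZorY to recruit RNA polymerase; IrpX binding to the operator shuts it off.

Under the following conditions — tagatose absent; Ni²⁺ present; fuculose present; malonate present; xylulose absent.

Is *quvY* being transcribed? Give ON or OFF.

ON

Xylulose is absent, so YilW is inactive.
Tagatose is absent, so IrpX is inactive.
Ni²⁺ is present, so ZorY is active.
No repressor is bound and ZorY is active, so *fubU* is transcribed.
So FubU is produced and active.
Fuculose is present, so TorA is inactive.
Required activator TorA is absent, so *oxaJ* is not transcribed.
So OxaJ is not produced.
With repressor FubU bound, *irpC* is not transcribed.
So IrpC is not produced.
Malonate is present, so PexD is inactive.
With no repressor bound, *cilL* is transcribed.
So CilL is produced and active.
No repressor is bound and CilL is active, so *quvY* is transcribed.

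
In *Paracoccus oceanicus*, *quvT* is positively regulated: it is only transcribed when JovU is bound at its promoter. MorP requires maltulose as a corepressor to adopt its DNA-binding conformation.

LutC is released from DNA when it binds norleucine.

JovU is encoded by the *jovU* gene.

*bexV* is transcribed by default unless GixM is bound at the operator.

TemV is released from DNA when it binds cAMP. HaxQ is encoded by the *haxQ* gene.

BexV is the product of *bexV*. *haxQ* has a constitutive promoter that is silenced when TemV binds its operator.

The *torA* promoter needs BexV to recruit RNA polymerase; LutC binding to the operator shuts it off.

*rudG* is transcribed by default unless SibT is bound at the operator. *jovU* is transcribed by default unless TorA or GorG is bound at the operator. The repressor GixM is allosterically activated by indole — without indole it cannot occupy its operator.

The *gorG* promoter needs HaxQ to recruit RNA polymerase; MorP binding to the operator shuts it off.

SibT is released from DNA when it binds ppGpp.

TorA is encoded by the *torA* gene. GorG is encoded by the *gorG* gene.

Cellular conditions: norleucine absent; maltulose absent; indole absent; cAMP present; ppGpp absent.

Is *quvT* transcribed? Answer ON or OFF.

Indole is absent, so GixM is inactive.
With no repressor bound, *bexV* is transcribed.
So BexV is produced and active.
Norleucine is absent, so LutC is active.
With repressor LutC bound, *torA* is not transcribed.
So TorA is not produced.
Maltulose is absent, so MorP is inactive.
cAMP is present, so TemV is inactive.
With no repressor bound, *haxQ* is transcribed.
So HaxQ is produced and active.
No repressor is bound and HaxQ is active, so *gorG* is transcribed.
So GorG is produced and active.
With repressor GorG bound, *jovU* is not transcribed.
So JovU is not produced.
Required activator JovU is absent, so *quvT* is not transcribed.

OFF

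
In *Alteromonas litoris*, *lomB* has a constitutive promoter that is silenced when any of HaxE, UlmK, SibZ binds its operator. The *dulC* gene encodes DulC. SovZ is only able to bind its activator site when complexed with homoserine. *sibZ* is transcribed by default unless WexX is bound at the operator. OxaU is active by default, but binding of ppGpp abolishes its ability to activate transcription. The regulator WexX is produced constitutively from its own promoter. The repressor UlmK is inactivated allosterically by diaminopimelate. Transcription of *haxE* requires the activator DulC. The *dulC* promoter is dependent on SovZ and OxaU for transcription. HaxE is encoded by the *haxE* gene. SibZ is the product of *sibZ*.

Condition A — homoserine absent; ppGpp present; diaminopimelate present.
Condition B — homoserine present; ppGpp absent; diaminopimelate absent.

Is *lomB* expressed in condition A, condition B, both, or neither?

A only

Condition A:
Homoserine is absent, so SovZ is inactive.
ppGpp is present, so OxaU is inactive.
Required activator SovZ is absent, so *dulC* is not transcribed.
So DulC is not produced.
Required activator DulC is absent, so *haxE* is not transcribed.
So HaxE is not produced.
Diaminopimelate is present, so UlmK is inactive.
WexX is produced constitutively and is active.
With repressor WexX bound, *sibZ* is not transcribed.
So SibZ is not produced.
With no repressor bound, *lomB* is transcribed.
→ *lomB* is ON in A.
Condition B:
Homoserine is present, so SovZ is active.
ppGpp is absent, so OxaU is active.
No repressor is bound and SovZ and OxaU are active, so *dulC* is transcribed.
So DulC is produced and active.
No repressor is bound and DulC is active, so *haxE* is transcribed.
So HaxE is produced and active.
Diaminopimelate is absent, so UlmK is active.
WexX is produced constitutively and is active.
With repressor WexX bound, *sibZ* is not transcribed.
So SibZ is not produced.
With repressor HaxE bound, *lomB* is not transcribed.
→ *lomB* is OFF in B.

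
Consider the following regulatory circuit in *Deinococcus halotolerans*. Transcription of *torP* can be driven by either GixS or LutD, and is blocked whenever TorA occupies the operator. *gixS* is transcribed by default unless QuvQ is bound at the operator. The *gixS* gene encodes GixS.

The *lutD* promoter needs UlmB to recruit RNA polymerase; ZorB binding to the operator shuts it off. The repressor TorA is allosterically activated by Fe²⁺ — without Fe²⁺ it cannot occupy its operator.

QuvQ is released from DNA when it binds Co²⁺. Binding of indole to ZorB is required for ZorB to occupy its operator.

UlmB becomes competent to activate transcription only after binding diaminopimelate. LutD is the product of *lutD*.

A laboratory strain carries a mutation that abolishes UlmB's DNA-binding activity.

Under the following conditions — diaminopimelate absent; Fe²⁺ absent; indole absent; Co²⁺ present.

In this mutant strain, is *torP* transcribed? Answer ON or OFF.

ON

Co²⁺ is present, so QuvQ is inactive.
With no repressor bound, *gixS* is transcribed.
So GixS is produced and active.
UlmB is non-functional in this strain, so it has no effect.
Indole is absent, so ZorB is inactive.
Required activator UlmB is absent, so *lutD* is not transcribed.
So LutD is not produced.
Fe²⁺ is absent, so TorA is inactive.
Activator GixS is present, so *torP* is transcribed.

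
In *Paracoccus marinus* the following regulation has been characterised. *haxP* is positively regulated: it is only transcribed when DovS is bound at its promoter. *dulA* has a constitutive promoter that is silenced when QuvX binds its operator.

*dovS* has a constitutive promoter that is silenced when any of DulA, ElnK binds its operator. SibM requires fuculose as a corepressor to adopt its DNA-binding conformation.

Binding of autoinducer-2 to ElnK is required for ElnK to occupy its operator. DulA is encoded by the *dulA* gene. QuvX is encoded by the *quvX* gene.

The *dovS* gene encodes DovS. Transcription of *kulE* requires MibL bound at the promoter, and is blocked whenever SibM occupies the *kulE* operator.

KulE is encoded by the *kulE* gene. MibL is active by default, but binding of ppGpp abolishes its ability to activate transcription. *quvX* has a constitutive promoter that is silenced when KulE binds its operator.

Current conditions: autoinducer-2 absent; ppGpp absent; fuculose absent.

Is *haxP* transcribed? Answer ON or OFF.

OFF

ppGpp is absent, so MibL is active.
Fuculose is absent, so SibM is inactive.
No repressor is bound and MibL is active, so *kulE* is transcribed.
So KulE is produced and active.
With repressor KulE bound, *quvX* is not transcribed.
So QuvX is not produced.
With no repressor bound, *dulA* is transcribed.
So DulA is produced and active.
Autoinducer-2 is absent, so ElnK is inactive.
With repressor DulA bound, *dovS* is not transcribed.
So DovS is not produced.
Required activator DovS is absent, so *haxP* is not transcribed.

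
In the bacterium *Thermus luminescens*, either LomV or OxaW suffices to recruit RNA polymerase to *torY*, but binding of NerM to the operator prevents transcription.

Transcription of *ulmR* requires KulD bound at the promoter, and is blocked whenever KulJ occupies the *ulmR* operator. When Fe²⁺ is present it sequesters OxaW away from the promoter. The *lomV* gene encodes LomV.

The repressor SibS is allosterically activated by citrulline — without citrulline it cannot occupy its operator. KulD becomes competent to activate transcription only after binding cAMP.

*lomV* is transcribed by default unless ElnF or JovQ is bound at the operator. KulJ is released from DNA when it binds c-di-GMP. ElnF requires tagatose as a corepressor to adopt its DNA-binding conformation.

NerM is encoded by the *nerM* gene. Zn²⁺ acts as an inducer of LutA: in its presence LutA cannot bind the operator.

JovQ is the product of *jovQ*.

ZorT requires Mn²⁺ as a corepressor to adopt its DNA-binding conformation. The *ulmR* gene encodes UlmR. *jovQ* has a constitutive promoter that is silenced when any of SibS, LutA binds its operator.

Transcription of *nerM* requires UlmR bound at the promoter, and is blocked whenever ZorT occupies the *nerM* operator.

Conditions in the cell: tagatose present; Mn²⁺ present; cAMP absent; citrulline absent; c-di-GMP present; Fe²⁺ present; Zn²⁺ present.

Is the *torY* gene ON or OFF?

Tagatose is present, so ElnF is active.
Citrulline is absent, so SibS is inactive.
Zn²⁺ is present, so LutA is inactive.
With no repressor bound, *jovQ* is transcribed.
So JovQ is produced and active.
With repressor ElnF bound, *lomV* is not transcribed.
So LomV is not produced.
Mn²⁺ is present, so ZorT is active.
cAMP is absent, so KulD is inactive.
c-di-GMP is present, so KulJ is inactive.
Required activator KulD is absent, so *ulmR* is not transcribed.
So UlmR is not produced.
With repressor ZorT bound, *nerM* is not transcribed.
So NerM is not produced.
Fe²⁺ is present, so OxaW is inactive.
No activator is available at the *torY* promoter, so *torY* is not transcribed.

OFF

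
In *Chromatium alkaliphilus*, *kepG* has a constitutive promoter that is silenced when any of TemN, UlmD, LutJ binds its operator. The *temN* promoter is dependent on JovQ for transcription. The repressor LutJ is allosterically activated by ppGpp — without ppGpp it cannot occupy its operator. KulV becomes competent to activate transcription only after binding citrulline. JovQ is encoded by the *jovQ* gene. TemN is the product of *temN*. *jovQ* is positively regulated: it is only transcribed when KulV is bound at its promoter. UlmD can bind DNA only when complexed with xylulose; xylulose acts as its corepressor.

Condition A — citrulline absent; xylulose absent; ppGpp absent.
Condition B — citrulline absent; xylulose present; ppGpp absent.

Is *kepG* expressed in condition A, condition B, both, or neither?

Condition A:
Citrulline is absent, so KulV is inactive.
Required activator KulV is absent, so *jovQ* is not transcribed.
So JovQ is not produced.
Required activator JovQ is absent, so *temN* is not transcribed.
So TemN is not produced.
Xylulose is absent, so UlmD is inactive.
ppGpp is absent, so LutJ is inactive.
With no repressor bound, *kepG* is transcribed.
→ *kepG* is ON in A.
Condition B:
Citrulline is absent, so KulV is inactive.
Required activator KulV is absent, so *jovQ* is not transcribed.
So JovQ is not produced.
Required activator JovQ is absent, so *temN* is not transcribed.
So TemN is not produced.
Xylulose is present, so UlmD is active.
ppGpp is absent, so LutJ is inactive.
With repressor UlmD bound, *kepG* is not transcribed.
→ *kepG* is OFF in B.

A only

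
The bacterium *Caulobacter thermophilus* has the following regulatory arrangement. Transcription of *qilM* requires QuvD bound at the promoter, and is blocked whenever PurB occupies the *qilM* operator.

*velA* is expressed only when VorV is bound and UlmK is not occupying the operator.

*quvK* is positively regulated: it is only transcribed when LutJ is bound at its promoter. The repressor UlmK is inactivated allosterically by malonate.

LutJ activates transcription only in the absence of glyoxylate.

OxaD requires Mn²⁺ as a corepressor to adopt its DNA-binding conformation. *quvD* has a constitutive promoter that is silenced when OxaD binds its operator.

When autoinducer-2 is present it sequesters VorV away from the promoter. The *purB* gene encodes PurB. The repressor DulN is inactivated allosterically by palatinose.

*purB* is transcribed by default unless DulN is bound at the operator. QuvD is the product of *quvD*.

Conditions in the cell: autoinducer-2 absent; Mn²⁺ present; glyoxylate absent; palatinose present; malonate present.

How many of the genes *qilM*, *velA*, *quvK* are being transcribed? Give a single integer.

Palatinose is present, so DulN is inactive.
With no repressor bound, *purB* is transcribed.
So PurB is produced and active.
Mn²⁺ is present, so OxaD is active.
With repressor OxaD bound, *quvD* is not transcribed.
So QuvD is not produced.
With repressor PurB bound, *qilM* is not transcribed.
→ *qilM* is OFF.
Malonate is present, so UlmK is inactive.
Autoinducer-2 is absent, so VorV is active.
No repressor is bound and VorV is active, so *velA* is transcribed.
→ *velA* is ON.
Glyoxylate is absent, so LutJ is active.
No repressor is bound and LutJ is active, so *quvK* is transcribed.
→ *quvK* is ON.
2 of the 3 genes are transcribed.

2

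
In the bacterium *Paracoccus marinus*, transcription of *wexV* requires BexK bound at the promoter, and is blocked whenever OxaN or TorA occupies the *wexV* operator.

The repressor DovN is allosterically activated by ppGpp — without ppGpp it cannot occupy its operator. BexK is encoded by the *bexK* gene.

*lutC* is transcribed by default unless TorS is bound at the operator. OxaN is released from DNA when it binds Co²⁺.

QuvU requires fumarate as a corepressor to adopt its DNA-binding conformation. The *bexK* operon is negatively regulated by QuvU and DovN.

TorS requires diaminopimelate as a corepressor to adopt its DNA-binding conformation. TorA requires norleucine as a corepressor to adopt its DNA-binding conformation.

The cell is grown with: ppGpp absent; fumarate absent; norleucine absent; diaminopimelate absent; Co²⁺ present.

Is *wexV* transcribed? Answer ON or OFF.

ON

Co²⁺ is present, so OxaN is inactive.
Fumarate is absent, so QuvU is inactive.
ppGpp is absent, so DovN is inactive.
With no repressor bound, *bexK* is transcribed.
So BexK is produced and active.
Norleucine is absent, so TorA is inactive.
No repressor is bound and BexK is active, so *wexV* is transcribed.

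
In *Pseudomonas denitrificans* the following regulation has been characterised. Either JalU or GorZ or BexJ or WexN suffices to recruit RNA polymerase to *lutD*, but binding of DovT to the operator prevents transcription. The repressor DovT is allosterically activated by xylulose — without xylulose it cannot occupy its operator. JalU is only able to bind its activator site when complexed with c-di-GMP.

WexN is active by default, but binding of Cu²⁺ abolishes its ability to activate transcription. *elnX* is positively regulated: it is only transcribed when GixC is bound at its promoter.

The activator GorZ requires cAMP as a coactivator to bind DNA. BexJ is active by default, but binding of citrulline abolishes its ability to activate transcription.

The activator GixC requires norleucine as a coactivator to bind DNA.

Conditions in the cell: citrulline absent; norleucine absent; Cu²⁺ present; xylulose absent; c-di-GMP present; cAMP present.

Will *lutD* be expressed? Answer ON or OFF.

ON

c-di-GMP is present, so JalU is active.
Xylulose is absent, so DovT is inactive.
cAMP is present, so GorZ is active.
Citrulline is absent, so BexJ is active.
Cu²⁺ is present, so WexN is inactive.
Activator JalU is present, so *lutD* is transcribed.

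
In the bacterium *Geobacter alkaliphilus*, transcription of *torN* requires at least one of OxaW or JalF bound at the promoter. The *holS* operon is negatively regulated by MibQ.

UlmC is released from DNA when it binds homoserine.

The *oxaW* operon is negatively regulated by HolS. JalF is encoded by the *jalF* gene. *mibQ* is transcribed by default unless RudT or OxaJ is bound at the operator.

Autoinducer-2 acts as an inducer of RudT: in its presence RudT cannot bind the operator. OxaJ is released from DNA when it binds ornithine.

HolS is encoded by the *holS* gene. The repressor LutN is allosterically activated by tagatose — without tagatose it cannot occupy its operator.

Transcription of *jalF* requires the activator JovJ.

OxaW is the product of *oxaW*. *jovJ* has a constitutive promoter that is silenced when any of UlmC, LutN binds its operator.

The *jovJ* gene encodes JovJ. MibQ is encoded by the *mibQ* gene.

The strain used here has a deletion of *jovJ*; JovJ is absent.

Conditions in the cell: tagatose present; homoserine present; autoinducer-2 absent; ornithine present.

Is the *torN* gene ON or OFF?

OFF

Autoinducer-2 is absent, so RudT is active.
Ornithine is present, so OxaJ is inactive.
With repressor RudT bound, *mibQ* is not transcribed.
So MibQ is not produced.
With no repressor bound, *holS* is transcribed.
So HolS is produced and active.
With repressor HolS bound, *oxaW* is not transcribed.
So OxaW is not produced.
JovJ is non-functional in this strain, so it has no effect.
Required activator JovJ is absent, so *jalF* is not transcribed.
So JalF is not produced.
No activator is available at the *torN* promoter, so *torN* is not transcribed.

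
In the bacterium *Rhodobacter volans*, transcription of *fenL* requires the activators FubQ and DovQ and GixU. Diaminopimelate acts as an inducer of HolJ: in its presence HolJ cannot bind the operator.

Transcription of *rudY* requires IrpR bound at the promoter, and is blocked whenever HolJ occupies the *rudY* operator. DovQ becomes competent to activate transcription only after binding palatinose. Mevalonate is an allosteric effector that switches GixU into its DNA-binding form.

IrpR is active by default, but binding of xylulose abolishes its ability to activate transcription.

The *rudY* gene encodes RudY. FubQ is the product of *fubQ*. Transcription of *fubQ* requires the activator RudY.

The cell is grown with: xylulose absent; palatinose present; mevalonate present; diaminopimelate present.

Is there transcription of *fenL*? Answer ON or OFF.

ON

Xylulose is absent, so IrpR is active.
Diaminopimelate is present, so HolJ is inactive.
No repressor is bound and IrpR is active, so *rudY* is transcribed.
So RudY is produced and active.
No repressor is bound and RudY is active, so *fubQ* is transcribed.
So FubQ is produced and active.
Palatinose is present, so DovQ is active.
Mevalonate is present, so GixU is active.
No repressor is bound and FubQ and DovQ and GixU are active, so *fenL* is transcribed.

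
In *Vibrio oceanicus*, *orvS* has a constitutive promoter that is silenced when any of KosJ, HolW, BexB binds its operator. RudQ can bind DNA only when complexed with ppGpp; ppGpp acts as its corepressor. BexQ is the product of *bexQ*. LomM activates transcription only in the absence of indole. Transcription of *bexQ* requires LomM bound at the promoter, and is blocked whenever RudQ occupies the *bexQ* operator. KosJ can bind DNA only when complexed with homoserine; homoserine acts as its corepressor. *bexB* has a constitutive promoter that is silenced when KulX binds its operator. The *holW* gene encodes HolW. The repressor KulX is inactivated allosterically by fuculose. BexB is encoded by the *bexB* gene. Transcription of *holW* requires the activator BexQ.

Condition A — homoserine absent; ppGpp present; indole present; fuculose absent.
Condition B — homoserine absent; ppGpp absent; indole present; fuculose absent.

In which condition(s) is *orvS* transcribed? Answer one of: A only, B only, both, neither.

Condition A:
Homoserine is absent, so KosJ is inactive.
ppGpp is present, so RudQ is active.
Indole is present, so LomM is inactive.
With repressor RudQ bound, *bexQ* is not transcribed.
So BexQ is not produced.
Required activator BexQ is absent, so *holW* is not transcribed.
So HolW is not produced.
Fuculose is absent, so KulX is active.
With repressor KulX bound, *bexB* is not transcribed.
So BexB is not produced.
With no repressor bound, *orvS* is transcribed.
→ *orvS* is ON in A.
Condition B:
Homoserine is absent, so KosJ is inactive.
ppGpp is absent, so RudQ is inactive.
Indole is present, so LomM is inactive.
Required activator LomM is absent, so *bexQ* is not transcribed.
So BexQ is not produced.
Required activator BexQ is absent, so *holW* is not transcribed.
So HolW is not produced.
Fuculose is absent, so KulX is active.
With repressor KulX bound, *bexB* is not transcribed.
So BexB is not produced.
With no repressor bound, *orvS* is transcribed.
→ *orvS* is ON in B.

both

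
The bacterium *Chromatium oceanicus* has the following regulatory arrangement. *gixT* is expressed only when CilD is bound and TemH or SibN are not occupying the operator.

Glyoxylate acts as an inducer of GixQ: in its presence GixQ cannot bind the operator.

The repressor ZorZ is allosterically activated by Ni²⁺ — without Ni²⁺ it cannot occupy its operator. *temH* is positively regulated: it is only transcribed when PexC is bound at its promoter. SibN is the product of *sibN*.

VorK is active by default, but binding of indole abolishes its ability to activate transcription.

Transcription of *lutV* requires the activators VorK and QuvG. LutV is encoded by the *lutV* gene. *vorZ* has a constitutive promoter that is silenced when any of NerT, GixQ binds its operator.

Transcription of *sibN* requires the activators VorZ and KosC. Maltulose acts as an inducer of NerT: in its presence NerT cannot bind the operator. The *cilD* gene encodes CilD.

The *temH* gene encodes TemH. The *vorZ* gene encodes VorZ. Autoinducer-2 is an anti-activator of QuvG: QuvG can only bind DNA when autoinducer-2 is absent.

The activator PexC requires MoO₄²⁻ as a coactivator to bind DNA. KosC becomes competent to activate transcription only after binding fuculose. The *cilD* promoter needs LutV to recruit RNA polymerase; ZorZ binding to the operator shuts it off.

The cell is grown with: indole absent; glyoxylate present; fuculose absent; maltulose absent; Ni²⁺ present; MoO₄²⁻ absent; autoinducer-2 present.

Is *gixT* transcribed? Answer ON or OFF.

OFF

MoO₄²⁻ is absent, so PexC is inactive.
Required activator PexC is absent, so *temH* is not transcribed.
So TemH is not produced.
Indole is absent, so VorK is active.
Autoinducer-2 is present, so QuvG is inactive.
Required activator QuvG is absent, so *lutV* is not transcribed.
So LutV is not produced.
Ni²⁺ is present, so ZorZ is active.
With repressor ZorZ bound, *cilD* is not transcribed.
So CilD is not produced.
Maltulose is absent, so NerT is active.
Glyoxylate is present, so GixQ is inactive.
With repressor NerT bound, *vorZ* is not transcribed.
So VorZ is not produced.
Fuculose is absent, so KosC is inactive.
Required activator VorZ is absent, so *sibN* is not transcribed.
So SibN is not produced.
Required activator CilD is absent, so *gixT* is not transcribed.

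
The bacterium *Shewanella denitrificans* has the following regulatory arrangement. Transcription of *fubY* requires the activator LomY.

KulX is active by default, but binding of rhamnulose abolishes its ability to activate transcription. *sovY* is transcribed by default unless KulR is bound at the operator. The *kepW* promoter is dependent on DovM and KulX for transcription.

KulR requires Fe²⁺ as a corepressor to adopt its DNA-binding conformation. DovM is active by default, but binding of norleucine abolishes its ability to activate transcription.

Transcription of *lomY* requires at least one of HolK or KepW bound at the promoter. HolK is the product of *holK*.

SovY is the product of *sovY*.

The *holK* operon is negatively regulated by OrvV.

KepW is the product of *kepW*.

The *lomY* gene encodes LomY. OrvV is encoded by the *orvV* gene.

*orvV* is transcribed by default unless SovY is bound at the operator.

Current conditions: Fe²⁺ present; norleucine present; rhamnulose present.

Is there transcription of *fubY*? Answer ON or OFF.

Fe²⁺ is present, so KulR is active.
With repressor KulR bound, *sovY* is not transcribed.
So SovY is not produced.
With no repressor bound, *orvV* is transcribed.
So OrvV is produced and active.
With repressor OrvV bound, *holK* is not transcribed.
So HolK is not produced.
Norleucine is present, so DovM is inactive.
Rhamnulose is present, so KulX is inactive.
Required activator DovM is absent, so *kepW* is not transcribed.
So KepW is not produced.
No activator is available at the *lomY* promoter, so *lomY* is not transcribed.
So LomY is not produced.
Required activator LomY is absent, so *fubY* is not transcribed.

OFF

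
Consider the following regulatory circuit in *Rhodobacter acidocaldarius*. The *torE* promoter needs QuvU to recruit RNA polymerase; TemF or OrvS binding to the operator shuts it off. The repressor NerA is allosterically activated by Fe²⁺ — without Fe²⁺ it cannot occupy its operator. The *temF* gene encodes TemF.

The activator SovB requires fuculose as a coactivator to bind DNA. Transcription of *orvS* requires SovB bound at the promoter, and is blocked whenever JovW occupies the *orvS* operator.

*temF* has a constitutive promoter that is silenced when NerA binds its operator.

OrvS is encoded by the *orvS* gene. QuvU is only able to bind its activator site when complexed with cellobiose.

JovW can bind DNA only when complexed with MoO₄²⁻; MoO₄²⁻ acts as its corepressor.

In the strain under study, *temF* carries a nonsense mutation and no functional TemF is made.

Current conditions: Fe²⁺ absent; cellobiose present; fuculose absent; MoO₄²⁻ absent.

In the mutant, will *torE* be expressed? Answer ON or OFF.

ON

TemF is non-functional in this strain, so it has no effect.
Cellobiose is present, so QuvU is active.
Fuculose is absent, so SovB is inactive.
MoO₄²⁻ is absent, so JovW is inactive.
Required activator SovB is absent, so *orvS* is not transcribed.
So OrvS is not produced.
No repressor is bound and QuvU is active, so *torE* is transcribed.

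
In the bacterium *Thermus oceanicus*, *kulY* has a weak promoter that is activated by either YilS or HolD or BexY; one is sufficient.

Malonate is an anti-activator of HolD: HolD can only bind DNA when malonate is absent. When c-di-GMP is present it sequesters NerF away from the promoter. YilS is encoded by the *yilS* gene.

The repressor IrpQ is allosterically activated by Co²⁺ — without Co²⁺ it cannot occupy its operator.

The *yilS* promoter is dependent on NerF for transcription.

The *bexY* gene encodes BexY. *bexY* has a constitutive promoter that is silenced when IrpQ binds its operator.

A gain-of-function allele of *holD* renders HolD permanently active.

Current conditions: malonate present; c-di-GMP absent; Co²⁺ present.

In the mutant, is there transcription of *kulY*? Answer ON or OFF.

ON

c-di-GMP is absent, so NerF is active.
No repressor is bound and NerF is active, so *yilS* is transcribed.
So YilS is produced and active.
HolD is constitutively active in this strain.
Co²⁺ is present, so IrpQ is active.
With repressor IrpQ bound, *bexY* is not transcribed.
So BexY is not produced.
Activator YilS is present, so *kulY* is transcribed.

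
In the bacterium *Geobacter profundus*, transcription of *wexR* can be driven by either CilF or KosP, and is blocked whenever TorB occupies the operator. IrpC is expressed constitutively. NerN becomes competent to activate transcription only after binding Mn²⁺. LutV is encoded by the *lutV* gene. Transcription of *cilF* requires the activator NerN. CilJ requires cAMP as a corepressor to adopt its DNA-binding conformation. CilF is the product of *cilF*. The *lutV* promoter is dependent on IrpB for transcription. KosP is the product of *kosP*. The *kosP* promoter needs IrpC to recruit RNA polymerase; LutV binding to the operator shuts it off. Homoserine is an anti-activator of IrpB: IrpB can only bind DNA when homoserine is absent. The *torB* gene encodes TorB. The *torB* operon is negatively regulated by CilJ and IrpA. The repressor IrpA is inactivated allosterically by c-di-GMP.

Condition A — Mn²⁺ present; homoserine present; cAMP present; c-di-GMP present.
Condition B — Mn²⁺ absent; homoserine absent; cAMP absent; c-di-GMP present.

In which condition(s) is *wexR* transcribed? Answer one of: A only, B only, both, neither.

A only

Condition A:
Mn²⁺ is present, so NerN is active.
No repressor is bound and NerN is active, so *cilF* is transcribed.
So CilF is produced and active.
IrpC is produced constitutively and is active.
Homoserine is present, so IrpB is inactive.
Required activator IrpB is absent, so *lutV* is not transcribed.
So LutV is not produced.
No repressor is bound and IrpC is active, so *kosP* is transcribed.
So KosP is produced and active.
cAMP is present, so CilJ is active.
c-di-GMP is present, so IrpA is inactive.
With repressor CilJ bound, *torB* is not transcribed.
So TorB is not produced.
Activator CilF is present, so *wexR* is transcribed.
→ *wexR* is ON in A.
Condition B:
Mn²⁺ is absent, so NerN is inactive.
Required activator NerN is absent, so *cilF* is not transcribed.
So CilF is not produced.
IrpC is produced constitutively and is active.
Homoserine is absent, so IrpB is active.
No repressor is bound and IrpB is active, so *lutV* is transcribed.
So LutV is produced and active.
With repressor LutV bound, *kosP* is not transcribed.
So KosP is not produced.
cAMP is absent, so CilJ is inactive.
c-di-GMP is present, so IrpA is inactive.
With no repressor bound, *torB* is transcribed.
So TorB is produced and active.
With repressor TorB bound, *wexR* is not transcribed.
→ *wexR* is OFF in B.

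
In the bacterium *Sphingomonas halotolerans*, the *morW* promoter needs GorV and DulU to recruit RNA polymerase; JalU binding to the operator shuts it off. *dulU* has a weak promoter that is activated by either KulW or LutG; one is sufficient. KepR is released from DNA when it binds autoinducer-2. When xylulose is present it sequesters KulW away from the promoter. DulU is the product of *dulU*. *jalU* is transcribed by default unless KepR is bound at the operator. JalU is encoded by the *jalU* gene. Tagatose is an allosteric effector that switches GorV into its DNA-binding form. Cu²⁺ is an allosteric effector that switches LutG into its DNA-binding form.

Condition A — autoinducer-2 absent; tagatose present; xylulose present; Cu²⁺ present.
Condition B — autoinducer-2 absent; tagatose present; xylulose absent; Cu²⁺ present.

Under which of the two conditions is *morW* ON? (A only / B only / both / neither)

both

Condition A:
Autoinducer-2 is absent, so KepR is active.
With repressor KepR bound, *jalU* is not transcribed.
So JalU is not produced.
Tagatose is present, so GorV is active.
Xylulose is present, so KulW is inactive.
Cu²⁺ is present, so LutG is active.
Activator LutG is present, so *dulU* is transcribed.
So DulU is produced and active.
No repressor is bound and GorV and DulU are active, so *morW* is transcribed.
→ *morW* is ON in A.
Condition B:
Autoinducer-2 is absent, so KepR is active.
With repressor KepR bound, *jalU* is not transcribed.
So JalU is not produced.
Tagatose is present, so GorV is active.
Xylulose is absent, so KulW is active.
Cu²⁺ is present, so LutG is active.
Activator KulW is present, so *dulU* is transcribed.
So DulU is produced and active.
No repressor is bound and GorV and DulU are active, so *morW* is transcribed.
→ *morW* is ON in B.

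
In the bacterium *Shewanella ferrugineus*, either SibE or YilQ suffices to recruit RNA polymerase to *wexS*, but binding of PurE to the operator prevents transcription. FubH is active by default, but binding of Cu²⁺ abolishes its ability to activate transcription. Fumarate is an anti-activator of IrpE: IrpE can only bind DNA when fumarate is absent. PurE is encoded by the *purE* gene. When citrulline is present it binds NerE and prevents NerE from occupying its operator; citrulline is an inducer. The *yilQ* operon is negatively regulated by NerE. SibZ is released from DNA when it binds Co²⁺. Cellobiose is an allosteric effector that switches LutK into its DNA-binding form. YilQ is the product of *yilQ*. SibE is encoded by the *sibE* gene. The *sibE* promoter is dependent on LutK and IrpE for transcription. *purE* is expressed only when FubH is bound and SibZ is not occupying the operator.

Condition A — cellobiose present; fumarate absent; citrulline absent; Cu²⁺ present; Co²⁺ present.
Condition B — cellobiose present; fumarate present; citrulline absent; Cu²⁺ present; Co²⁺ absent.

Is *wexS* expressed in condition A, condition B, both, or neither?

Condition A:
Cellobiose is present, so LutK is active.
Fumarate is absent, so IrpE is active.
No repressor is bound and LutK and IrpE are active, so *sibE* is transcribed.
So SibE is produced and active.
Citrulline is absent, so NerE is active.
With repressor NerE bound, *yilQ* is not transcribed.
So YilQ is not produced.
Cu²⁺ is present, so FubH is inactive.
Co²⁺ is present, so SibZ is inactive.
Required activator FubH is absent, so *purE* is not transcribed.
So PurE is not produced.
Activator SibE is present, so *wexS* is transcribed.
→ *wexS* is ON in A.
Condition B:
Cellobiose is present, so LutK is active.
Fumarate is present, so IrpE is inactive.
Required activator IrpE is absent, so *sibE* is not transcribed.
So SibE is not produced.
Citrulline is absent, so NerE is active.
With repressor NerE bound, *yilQ* is not transcribed.
So YilQ is not produced.
Cu²⁺ is present, so FubH is inactive.
Co²⁺ is absent, so SibZ is active.
With repressor SibZ bound, *purE* is not transcribed.
So PurE is not produced.
No activator is available at the *wexS* promoter, so *wexS* is not transcribed.
→ *wexS* is OFF in B.

A only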